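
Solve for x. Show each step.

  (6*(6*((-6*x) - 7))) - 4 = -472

Step 1. [(6*(6*((-6*x) - 7))) - 4 = -472] 4 comes off first (add 4) ⇒ sub: 6*(6*((-6*x) - 7)) = -468.
Step 2. [6*(6*((-6*x) - 7)) = -468] 6 out front; divide by 6, so div: 6*((-6*x) - 7) = -78.
Step 3. [6*((-6*x) - 7) = -78] leading coefficient 6: divide by 6. So div: (-6*x) - 7 = -13.
Step 4. [(-6*x) - 7 = -13] add 7: x sits inside (… - 7), so sub: -6*x = -6.
Step 5. [-6*x = -6] leading coefficient -6: divide by -6, so div: x = 1.

Answer: x ∈ {1}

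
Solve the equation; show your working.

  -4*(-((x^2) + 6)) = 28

Step 1. [-4*(-((x^2) + 6)) = 28] -4 out front; divide by -4, so div: -((x^2) + 6) = -7.
Step 2. [-((x^2) + 6) = -7] leading − — multiply by −1 ⇒ neg: (x^2) + 6 = 7.
Step 3. [(x^2) + 6 = 7] +6 is outermost — subtract 6 both sides ⇒ sub: x^2 = 1.
Step 4. [x^2 = 1] √ both sides: 1 ≥ 0 gives two branches. So sqrt: x = 1 or -1.

Answer: x ∈ {-1, 1}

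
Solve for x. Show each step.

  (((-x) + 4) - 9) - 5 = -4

Step 1. [(((-x) + 4) - 9) - 5 = -4] the outer -5 inverts by adding 5. So sub: ((-x) + 4) - 9 = 1.
Step 2. [((-x) + 4) - 9 = 1] 9 comes off first (add 9). So sub: (-x) + 4 = 10.
Step 3. [(-x) + 4 = 10] the outer +4 inverts by subtracting 4, so sub: -x = 6.
Step 4. [-x = 6] LHS negated; negate both sides ⇒ neg: x = -6.

Answer: x ∈ {-6}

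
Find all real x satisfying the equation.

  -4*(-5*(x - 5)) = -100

Step 1. [-4*(-5*(x - 5)) = -100] leading coefficient -4: divide by -4, so div: -5*(x - 5) = 25.
Step 2. [-5*(x - 5) = 25] divide by the outer -5. So div: x - 5 = -5.
Step 3. [x - 5 = -5] 5 comes off first (add 5), so sub: x = 0.

Answer: x ∈ {0}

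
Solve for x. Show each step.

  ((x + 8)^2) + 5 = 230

Step 1. [((x + 8)^2) + 5 = 230] subtract 5: x sits inside (… + 5), so sub: (x + 8)^2 = 225.
Step 2. [(x + 8)^2 = 225] √ both sides: 225 ≥ 0 gives two branches, so sqrt: x + 8 = 15 or -15.
Step 3. [x + 8 = 15 or -15] subtract 8: x sits inside (… + 8), so sub: x = 7 or -23.

Answer: x ∈ {-23, 7}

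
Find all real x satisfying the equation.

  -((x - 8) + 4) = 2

Step 1. [-((x - 8) + 4) = 2] flip signs both sides, so neg: (x - 8) + 4 = -2.
Step 2. [(x - 8) + 4 = -2] 4 comes off first (subtract 4) ⇒ sub: x - 8 = -6.
Step 3. [x - 8 = -6] peel the -8: add 8 from each side. So sub: x = 2.

Answer: x ∈ {2}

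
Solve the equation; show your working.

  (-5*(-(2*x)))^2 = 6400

Step 1. [(-5*(-(2*x)))^2 = 6400] 6400 ≥ 0, LHS is (·)² — take ±√ ⇒ sqrt: -5*(-(2*x)) = 80 or -80.
Step 2. [-5*(-(2*x)) = 80 or -80] -5 out front; divide by -5, so div: -(2*x) = -16 or 16.
Step 3. [-(2*x) = -16 or 16] leading − — multiply by −1. So neg: 2*x = 16 or -16.
Step 4. [2*x = 16 or -16] 2·(inner) — divide through by 2, so div: x = 8 or -8.

Answer: x ∈ {-8, 8}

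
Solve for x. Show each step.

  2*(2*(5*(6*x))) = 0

Step 1. [2*(2*(5*(6*x))) = 0] 2·(inner) — divide through by 2. So div: 2*(5*(6*x)) = 0.
Step 2. [2*(5*(6*x)) = 0] 2·(inner) — divide through by 2, so div: 5*(6*x) = 0.
Step 3. [5*(6*x) = 0] divide by the outer 5 ⇒ div: 6*x = 0.
Step 4. [6*x = 0] divide by the outer 6. So div: x = 0.

Answer: x ∈ {0}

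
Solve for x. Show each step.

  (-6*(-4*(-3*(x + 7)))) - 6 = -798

Step 1. [(-6*(-4*(-3*(x + 7)))) - 6 = -798] the outer -6 inverts by adding 6. So sub: -6*(-4*(-3*(x + 7))) = -792.
Step 2. [-6*(-4*(-3*(x + 7))) = -792] -6 out front; divide by -6 ⇒ div: -4*(-3*(x + 7)) = 132.
Step 3. [-4*(-3*(x + 7)) = 132] -4 out front; divide by -4. So div: -3*(x + 7) = -33.
Step 4. [-3*(x + 7) = -33] divide by the outer -3 ⇒ div: x + 7 = 11.
Step 5. [x + 7 = 11] the outer +7 inverts by subtracting 7, so sub: x = 4.

Answer: x ∈ {4}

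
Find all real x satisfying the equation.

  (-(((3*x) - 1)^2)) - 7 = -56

Step 1. [(-(((3*x) - 1)^2)) - 7 = -56] the outer -7 inverts by adding 7. So sub: -(((3*x) - 1)^2) = -49.
Step 2. [-(((3*x) - 1)^2) = -49] leading − — multiply by −1, so neg: ((3*x) - 1)^2 = 49.
Step 3. [((3*x) - 1)^2 = 49] LHS squared, RHS 49 ≥ 0: apply √ (±), so sqrt: (3*x) - 1 = 7 or -7.
Step 4. [(3*x) - 1 = 7 or -7] 1 comes off first (add 1). So sub: 3*x = 8 or -6.
Step 5. [3*x = 8 or -6] divide by the outer 3, so div: x = 8/3 or -2.

Answer: x ∈ {-2, 8/3}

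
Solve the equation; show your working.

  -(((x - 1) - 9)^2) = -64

Step 1. [-(((x - 1) - 9)^2) = -64] flip signs both sides, so neg: ((x - 1) - 9)^2 = 64.
Step 2. [((x - 1) - 9)^2 = 64] LHS squared, RHS 64 ≥ 0: apply √ (±), so sqrt: (x - 1) - 9 = 8 or -8.
Step 3. [(x - 1) - 9 = 8 or -8] -9 is outermost — add 9 both sides ⇒ sub: x - 1 = 17 or 1.
Step 4. [x - 1 = 17 or 1] add 1: x sits inside (… - 1). So sub: x = 18 or 2.

Answer: x ∈ {2, 18}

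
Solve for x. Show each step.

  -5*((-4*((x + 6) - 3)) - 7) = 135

Step 1. [-5*((-4*((x + 6) - 3)) - 7) = 135] LHS = -5·(…); ÷-5 both sides. So div: (-4*((x + 6) - 3)) - 7 = -27.
Step 2. [(-4*((x + 6) - 3)) - 7 = -27] the outer -7 inverts by adding 7, so sub: -4*((x + 6) - 3) = -20.
Step 3. [-4*((x + 6) - 3) = -20] LHS = -4·(…); ÷-4 both sides ⇒ div: (x + 6) - 3 = 5.
Step 4. [(x + 6) - 3 = 5] 3 comes off first (add 3) ⇒ sub: x + 6 = 8.
Step 5. [x + 6 = 8] subtract 6: x sits inside (… + 6) ⇒ sub: x = 2.

Answer: x ∈ {2}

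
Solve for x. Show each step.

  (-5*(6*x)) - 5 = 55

Step 1. [(-5*(6*x)) - 5 = 55] peel the -5: add 5 from each side ⇒ sub: -5*(6*x) = 60.
Step 2. [-5*(6*x) = 60] -5 out front; divide by -5. So div: 6*x = -12.
Step 3. [6*x = -12] 6·(inner) — divide through by 6, so div: x = -2.

Answer: x ∈ {-2}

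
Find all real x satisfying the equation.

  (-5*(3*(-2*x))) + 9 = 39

Step 1. [(-5*(3*(-2*x))) + 9 = 39] the outer +9 inverts by subtracting 9 ⇒ sub: -5*(3*(-2*x)) = 30.
Step 2. [-5*(3*(-2*x)) = 30] -5 out front; divide by -5 ⇒ div: 3*(-2*x) = -6.
Step 3. [3*(-2*x) = -6] 3 out front; divide by 3. So div: -2*x = -2.
Step 4. [-2*x = -2] divide by the outer -2. So div: x = 1.

Answer: x ∈ {1}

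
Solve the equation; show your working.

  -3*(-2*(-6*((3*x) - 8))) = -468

Step 1. [-3*(-2*(-6*((3*x) - 8))) = -468] leading coefficient -3: divide by -3 ⇒ div: -2*(-6*((3*x) - 8)) = 156.
Step 2. [-2*(-6*((3*x) - 8)) = 156] divide by the outer -2 ⇒ div: -6*((3*x) - 8) = -78.
Step 3. [-6*((3*x) - 8) = -78] divide by the outer -6, so div: (3*x) - 8 = 13.
Step 4. [(3*x) - 8 = 13] 8 comes off first (add 8), so sub: 3*x = 21.
Step 5. [3*x = 21] 3 out front; divide by 3. So div: x = 7.

Answer: x ∈ {7}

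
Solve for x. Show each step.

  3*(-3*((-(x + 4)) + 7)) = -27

Step 1. [3*(-3*((-(x + 4)) + 7)) = -27] leading coefficient 3: divide by 3, so div: -3*((-(x + 4)) + 7) = -9.
Step 2. [-3*((-(x + 4)) + 7) = -9] -3·(inner) — divide through by -3. So div: (-(x + 4)) + 7 = 3.
Step 3. [(-(x + 4)) + 7 = 3] +7 is outermost — subtract 7 both sides, so sub: -(x + 4) = -4.
Step 4. [-(x + 4) = -4] flip signs both sides. So neg: x + 4 = 4.
Step 5. [x + 4 = 4] 4 comes off first (subtract 4) ⇒ sub: x = 0.

Answer: x ∈ {0}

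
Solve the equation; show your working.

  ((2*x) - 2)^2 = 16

Step 1. [((2*x) - 2)^2 = 16] 16 ≥ 0, LHS is (·)² — take ±√ ⇒ sqrt: (2*x) - 2 = 4 or -4.
Step 2. [(2*x) - 2 = 4 or -4] 2 | LHS and 2 | 4 or -4: pull 2 out, so factor: x - 1 = 2 or -2.
Step 3. [x - 1 = 2 or -2] -1 is outermost — add 1 both sides, so sub: x = 3 or -1.

Answer: x ∈ {-1, 3}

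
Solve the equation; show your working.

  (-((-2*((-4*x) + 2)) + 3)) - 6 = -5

Step 1. [(-((-2*((-4*x) + 2)) + 3)) - 6 = -5] the outer -6 inverts by adding 6, so sub: -((-2*((-4*x) + 2)) + 3) = 1.
Step 2. [-((-2*((-4*x) + 2)) + 3) = 1] LHS negated; negate both sides. So neg: (-2*((-4*x) + 2)) + 3 = -1.
Step 3. [(-2*((-4*x) + 2)) + 3 = -1] subtract 3: x sits inside (… + 3). So sub: -2*((-4*x) + 2) = -4.
Step 4. [-2*((-4*x) + 2) = -4] LHS = -2·(…); ÷-2 both sides ⇒ div: (-4*x) + 2 = 2.
Step 5. [(-4*x) + 2 = 2] the outer +2 inverts by subtracting 2, so sub: -4*x = 0.
Step 6. [-4*x = 0] -4 out front; divide by -4, so div: x = 0.

Answer: x ∈ {0}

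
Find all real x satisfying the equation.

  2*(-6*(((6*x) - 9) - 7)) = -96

Step 1. [2*(-6*(((6*x) - 9) - 7)) = -96] LHS = 2·(…); ÷2 both sides. So div: -6*(((6*x) - 9) - 7) = -48.
Step 2. [-6*(((6*x) - 9) - 7) = -48] -6·(inner) — divide through by -6. So div: ((6*x) - 9) - 7 = 8.
Step 3. [((6*x) - 9) - 7 = 8] peel the -7: add 7 from each side. So sub: (6*x) - 9 = 15.
Step 4. [(6*x) - 9 = 15] 9 comes off first (add 9). So sub: 6*x = 24.
Step 5. [6*x = 24] 6 out front; divide by 6, so div: x = 4.

Answer: x ∈ {4}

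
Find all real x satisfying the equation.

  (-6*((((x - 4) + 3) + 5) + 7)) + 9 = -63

Step 1. [(-6*((((x - 4) + 3) + 5) + 7)) + 9 = -63] +9 is outermost — subtract 9 both sides, so sub: -6*((((x - 4) + 3) + 5) + 7) = -72.
Step 2. [-6*((((x - 4) + 3) + 5) + 7) = -72] -6·(inner) — divide through by -6, so div: (((x - 4) + 3) + 5) + 7 = 12.
Step 3. [(((x - 4) + 3) + 5) + 7 = 12] subtract 7: x sits inside (… + 7). So sub: ((x - 4) + 3) + 5 = 5.
Step 4. [((x - 4) + 3) + 5 = 5] +5 is outermost — subtract 5 both sides. So sub: (x - 4) + 3 = 0.
Step 5. [(x - 4) + 3 = 0] peel the +3: subtract 3 from each side. So sub: x - 4 = -3.
Step 6. [x - 4 = -3] add 4: x sits inside (… - 4). So sub: x = 1.

Answer: x ∈ {1}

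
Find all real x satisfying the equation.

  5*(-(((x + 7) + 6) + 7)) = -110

Step 1. [5*(-(((x + 7) + 6) + 7)) = -110] divide by the outer 5 ⇒ div: -(((x + 7) + 6) + 7) = -22.
Step 2. [-(((x + 7) + 6) + 7) = -22] LHS negated; negate both sides, so neg: ((x + 7) + 6) + 7 = 22.
Step 3. [((x + 7) + 6) + 7 = 22] subtract 7: x sits inside (… + 7) ⇒ sub: (x + 7) + 6 = 15.
Step 4. [(x + 7) + 6 = 15] subtract 6: x sits inside (… + 6), so sub: x + 7 = 9.
Step 5. [x + 7 = 9] +7 is outermost — subtract 7 both sides ⇒ sub: x = 2.

Answer: x ∈ {2}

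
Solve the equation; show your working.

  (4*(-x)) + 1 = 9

Step 1. [(4*(-x)) + 1 = 9] +1 is outermost — subtract 1 both sides, so sub: 4*(-x) = 8.
Step 2. [4*(-x) = 8] divide by the outer 4. So div: -x = 2.
Step 3. [-x = 2] LHS negated; negate both sides. So neg: x = -2.

Answer: x ∈ {-2}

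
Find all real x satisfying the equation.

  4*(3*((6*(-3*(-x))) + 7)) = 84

Step 1. [4*(3*((6*(-3*(-x))) + 7)) = 84] 4 out front; divide by 4 ⇒ div: 3*((6*(-3*(-x))) + 7) = 21.
Step 2. [3*((6*(-3*(-x))) + 7) = 21] 3 out front; divide by 3, so div: (6*(-3*(-x))) + 7 = 7.
Step 3. [(6*(-3*(-x))) + 7 = 7] +7 is outermost — subtract 7 both sides. So sub: 6*(-3*(-x)) = 0.
Step 4. [6*(-3*(-x)) = 0] leading coefficient 6: divide by 6 ⇒ div: -3*(-x) = 0.
Step 5. [-3*(-x) = 0] -3·(inner) — divide through by -3 ⇒ div: -x = 0.
Step 6. [-x = 0] leading − — multiply by −1, so neg: x = 0.

Answer: x ∈ {0}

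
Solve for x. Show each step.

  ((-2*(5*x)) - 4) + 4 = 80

Step 1. [((-2*(5*x)) - 4) + 4 = 80] peel the +4: subtract 4 from each side, so sub: (-2*(5*x)) - 4 = 76.
Step 2. [(-2*(5*x)) - 4 = 76] -2 divides every term; factor it out, so factor: (5*x) + 2 = -38.
Step 3. [(5*x) + 2 = -38] +2 is outermost — subtract 2 both sides ⇒ sub: 5*x = -40.
Step 4. [5*x = -40] leading coefficient 5: divide by 5. So div: x = -8.

Answer: x ∈ {-8}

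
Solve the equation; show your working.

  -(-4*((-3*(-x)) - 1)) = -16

Step 1. [-(-4*((-3*(-x)) - 1)) = -16] flip signs both sides. So neg: -4*((-3*(-x)) - 1) = 16.
Step 2. [-4*((-3*(-x)) - 1) = 16] LHS = -4·(…); ÷-4 both sides ⇒ div: (-3*(-x)) - 1 = -4.
Step 3. [(-3*(-x)) - 1 = -4] add 1: x sits inside (… - 1). So sub: -3*(-x) = -3.
Step 4. [-3*(-x) = -3] LHS = -3·(…); ÷-3 both sides, so div: -x = 1.
Step 5. [-x = 1] flip signs both sides, so neg: x = -1.

Answer: x ∈ {-1}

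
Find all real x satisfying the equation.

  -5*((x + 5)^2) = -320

Step 1. [-5*((x + 5)^2) = -320] LHS = -5·(…); ÷-5 both sides, so div: (x + 5)^2 = 64.
Step 2. [(x + 5)^2 = 64] LHS squared, RHS 64 ≥ 0: apply √ (±) ⇒ sqrt: x + 5 = 8 or -8.
Step 3. [x + 5 = 8 or -8] subtract 5: x sits inside (… + 5), so sub: x = 3 or -13.

Answer: x ∈ {-13, 3}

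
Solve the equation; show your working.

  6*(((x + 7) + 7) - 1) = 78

Step 1. [6*(((x + 7) + 7) - 1) = 78] divide by the outer 6, so div: ((x + 7) + 7) - 1 = 13.
Step 2. [((x + 7) + 7) - 1 = 13] 1 comes off first (add 1) ⇒ sub: (x + 7) + 7 = 14.
Step 3. [(x + 7) + 7 = 14] peel the +7: subtract 7 from each side, so sub: x + 7 = 7.
Step 4. [x + 7 = 7] the outer +7 inverts by subtracting 7. So sub: x = 0.

Answer: x ∈ {0}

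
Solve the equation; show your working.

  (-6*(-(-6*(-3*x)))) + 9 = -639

Step 1. [(-6*(-(-6*(-3*x)))) + 9 = -639] +9 is outermost — subtract 9 both sides, so sub: -6*(-(-6*(-3*x))) = -648.
Step 2. [-6*(-(-6*(-3*x))) = -648] -6·(inner) — divide through by -6, so div: -(-6*(-3*x)) = 108.
Step 3. [-(-6*(-3*x)) = 108] leading − — multiply by −1, so neg: -6*(-3*x) = -108.
Step 4. [-6*(-3*x) = -108] LHS = -6·(…); ÷-6 both sides ⇒ div: -3*x = 18.
Step 5. [-3*x = 18] -3·(inner) — divide through by -3. So div: x = -6.

Answer: x ∈ {-6}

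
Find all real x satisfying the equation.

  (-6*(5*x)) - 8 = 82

Step 1. [(-6*(5*x)) - 8 = 82] 8 comes off first (add 8) ⇒ sub: -6*(5*x) = 90.
Step 2. [-6*(5*x) = 90] -6·(inner) — divide through by -6, so div: 5*x = -15.
Step 3. [5*x = -15] 5·(inner) — divide through by 5. So div: x = -3.

Answer: x ∈ {-3}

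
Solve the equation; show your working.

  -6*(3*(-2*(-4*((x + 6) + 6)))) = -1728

Step 1. [-6*(3*(-2*(-4*((x + 6) + 6)))) = -1728] -6 out front; divide by -6, so div: 3*(-2*(-4*((x + 6) + 6))) = 288.
Step 2. [3*(-2*(-4*((x + 6) + 6))) = 288] LHS = 3·(…); ÷3 both sides. So div: -2*(-4*((x + 6) + 6)) = 96.
Step 3. [-2*(-4*((x + 6) + 6)) = 96] leading coefficient -2: divide by -2 ⇒ div: -4*((x + 6) + 6) = -48.
Step 4. [-4*((x + 6) + 6) = -48] divide by the outer -4 ⇒ div: (x + 6) + 6 = 12.
Step 5. [(x + 6) + 6 = 12] subtract 6: x sits inside (… + 6) ⇒ sub: x + 6 = 6.
Step 6. [x + 6 = 6] subtract 6: x sits inside (… + 6), so sub: x = 0.

Answer: x ∈ {0}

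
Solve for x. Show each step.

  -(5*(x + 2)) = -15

Step 1. [-(5*(x + 2)) = -15] leading − — multiply by −1. So neg: 5*(x + 2) = 15.
Step 2. [5*(x + 2) = 15] leading coefficient 5: divide by 5 ⇒ div: x + 2 = 3.
Step 3. [x + 2 = 3] the outer +2 inverts by subtracting 2, so sub: x = 1.

Answer: x ∈ {1}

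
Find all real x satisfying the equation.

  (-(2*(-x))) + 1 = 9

Step 1. [(-(2*(-x))) + 1 = 9] +1 is outermost — subtract 1 both sides ⇒ sub: -(2*(-x)) = 8.
Step 2. [-(2*(-x)) = 8] flip signs both sides, so neg: 2*(-x) = -8.
Step 3. [2*(-x) = -8] leading coefficient 2: divide by 2, so div: -x = -4.
Step 4. [-x = -4] flip signs both sides, so neg: x = 4.

Answer: x ∈ {4}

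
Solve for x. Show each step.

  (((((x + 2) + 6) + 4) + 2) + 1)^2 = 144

Step 1. [(((((x + 2) + 6) + 4) + 2) + 1)^2 = 144] LHS squared, RHS 144 ≥ 0: apply √ (±) ⇒ sqrt: ((((x + 2) + 6) + 4) + 2) + 1 = 12 or -12.
Step 2. [((((x + 2) + 6) + 4) + 2) + 1 = 12 or -12] subtract 1: x sits inside (… + 1). So sub: (((x + 2) + 6) + 4) + 2 = 11 or -13.
Step 3. [(((x + 2) + 6) + 4) + 2 = 11 or -13] the outer +2 inverts by subtracting 2, so sub: ((x + 2) + 6) + 4 = 9 or -15.
Step 4. [((x + 2) + 6) + 4 = 9 or -15] subtract 4: x sits inside (… + 4) ⇒ sub: (x + 2) + 6 = 5 or -19.
Step 5. [(x + 2) + 6 = 5 or -19] the outer +6 inverts by subtracting 6. So sub: x + 2 = -1 or -25.
Step 6. [x + 2 = -1 or -25] peel the +2: subtract 2 from each side, so sub: x = -3 or -27.

Answer: x ∈ {-27, -3}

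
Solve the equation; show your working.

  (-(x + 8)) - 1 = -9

Step 1. [(-(x + 8)) - 1 = -9] 1 comes off first (add 1). So sub: -(x + 8) = -8.
Step 2. [-(x + 8) = -8] flip signs both sides ⇒ neg: x + 8 = 8.
Step 3. [x + 8 = 8] the outer +8 inverts by subtracting 8 ⇒ sub: x = 0.

Answer: x ∈ {0}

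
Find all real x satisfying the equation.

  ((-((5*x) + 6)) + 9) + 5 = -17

Step 1. [((-((5*x) + 6)) + 9) + 5 = -17] +5 is outermost — subtract 5 both sides ⇒ sub: (-((5*x) + 6)) + 9 = -22.
Step 2. [(-((5*x) + 6)) + 9 = -22] +9 is outermost — subtract 9 both sides, so sub: -((5*x) + 6) = -31.
Step 3. [-((5*x) + 6) = -31] flip signs both sides. So neg: (5*x) + 6 = 31.
Step 4. [(5*x) + 6 = 31] subtract 6: x sits inside (… + 6). So sub: 5*x = 25.
Step 5. [5*x = 25] 5·(inner) — divide through by 5 ⇒ div: x = 5.

Answer: x ∈ {5}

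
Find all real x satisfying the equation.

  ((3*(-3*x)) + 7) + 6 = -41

Step 1. [((3*(-3*x)) + 7) + 6 = -41] +6 is outermost — subtract 6 both sides. So sub: (3*(-3*x)) + 7 = -47.
Step 2. [(3*(-3*x)) + 7 = -47] subtract 7: x sits inside (… + 7) ⇒ sub: 3*(-3*x) = -54.
Step 3. [3*(-3*x) = -54] 3 out front; divide by 3. So div: -3*x = -18.
Step 4. [-3*x = -18] leading coefficient -3: divide by -3 ⇒ div: x = 6.

Answer: x ∈ {6}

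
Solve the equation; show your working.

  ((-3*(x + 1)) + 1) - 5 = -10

Step 1. [((-3*(x + 1)) + 1) - 5 = -10] the outer -5 inverts by adding 5, so sub: (-3*(x + 1)) + 1 = -5.
Step 2. [(-3*(x + 1)) + 1 = -5] 1 comes off first (subtract 1). So sub: -3*(x + 1) = -6.
Step 3. [-3*(x + 1) = -6] -3 out front; divide by -3. So div: x + 1 = 2.
Step 4. [x + 1 = 2] subtract 1: x sits inside (… + 1). So sub: x = 1.

Answer: x ∈ {1}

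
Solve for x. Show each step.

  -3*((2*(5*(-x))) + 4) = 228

Step 1. [-3*((2*(5*(-x))) + 4) = 228] LHS = -3·(…); ÷-3 both sides ⇒ div: (2*(5*(-x))) + 4 = -76.
Step 2. [(2*(5*(-x))) + 4 = -76] common factor 2 (LHS and -76) — divide through ⇒ factor: (5*(-x)) + 2 = -38.
Step 3. [(5*(-x)) + 2 = -38] subtract 2: x sits inside (… + 2). So sub: 5*(-x) = -40.
Step 4. [5*(-x) = -40] 5·(inner) — divide through by 5. So div: -x = -8.
Step 5. [-x = -8] LHS negated; negate both sides, so neg: x = 8.

Answer: x ∈ {8}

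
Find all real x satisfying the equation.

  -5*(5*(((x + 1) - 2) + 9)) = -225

Step 1. [-5*(5*(((x + 1) - 2) + 9)) = -225] leading coefficient -5: divide by -5 ⇒ div: 5*(((x + 1) - 2) + 9) = 45.
Step 2. [5*(((x + 1) - 2) + 9) = 45] divide by the outer 5 ⇒ div: ((x + 1) - 2) + 9 = 9.
Step 3. [((x + 1) - 2) + 9 = 9] subtract 9: x sits inside (… + 9). So sub: (x + 1) - 2 = 0.
Step 4. [(x + 1) - 2 = 0] the outer -2 inverts by adding 2. So sub: x + 1 = 2.
Step 5. [x + 1 = 2] subtract 1: x sits inside (… + 1). So sub: x = 1.

Answer: x ∈ {1}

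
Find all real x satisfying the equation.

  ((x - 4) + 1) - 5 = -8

Step 1. [((x - 4) + 1) - 5 = -8] the outer -5 inverts by adding 5 ⇒ sub: (x - 4) + 1 = -3.
Step 2. [(x - 4) + 1 = -3] subtract 1: x sits inside (… + 1), so sub: x - 4 = -4.
Step 3. [x - 4 = -4] -4 is outermost — add 4 both sides, so sub: x = 0.

Answer: x ∈ {0}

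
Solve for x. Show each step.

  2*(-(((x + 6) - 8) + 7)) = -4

Step 1. [2*(-(((x + 6) - 8) + 7)) = -4] divide by the outer 2. So div: -(((x + 6) - 8) + 7) = -2.
Step 2. [-(((x + 6) - 8) + 7) = -2] flip signs both sides. So neg: ((x + 6) - 8) + 7 = 2.
Step 3. [((x + 6) - 8) + 7 = 2] the outer +7 inverts by subtracting 7, so sub: (x + 6) - 8 = -5.
Step 4. [(x + 6) - 8 = -5] -8 is outermost — add 8 both sides ⇒ sub: x + 6 = 3.
Step 5. [x + 6 = 3] 6 comes off first (subtract 6) ⇒ sub: x = -3.

Answer: x ∈ {-3}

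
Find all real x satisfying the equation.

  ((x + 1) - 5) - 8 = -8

Step 1. [((x + 1) - 5) - 8 = -8] the outer -8 inverts by adding 8. So sub: (x + 1) - 5 = 0.
Step 2. [(x + 1) - 5 = 0] add 5: x sits inside (… - 5) ⇒ sub: x + 1 = 5.
Step 3. [x + 1 = 5] +1 is outermost — subtract 1 both sides, so sub: x = 4.

Answer: x ∈ {4}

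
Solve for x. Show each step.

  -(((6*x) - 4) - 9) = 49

Step 1. [-(((6*x) - 4) - 9) = 49] flip signs both sides, so neg: ((6*x) - 4) - 9 = -49.
Step 2. [((6*x) - 4) - 9 = -49] peel the -9: add 9 from each side, so sub: (6*x) - 4 = -40.
Step 3. [(6*x) - 4 = -40] 4 comes off first (add 4), so sub: 6*x = -36.
Step 4. [6*x = -36] leading coefficient 6: divide by 6 ⇒ div: x = -6.

Answer: x ∈ {-6}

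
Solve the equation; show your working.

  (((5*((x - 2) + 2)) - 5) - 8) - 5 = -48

Step 1. [(((5*((x - 2) + 2)) - 5) - 8) - 5 = -48] peel the -5: add 5 from each side, so sub: ((5*((x - 2) + 2)) - 5) - 8 = -43.
Step 2. [((5*((x - 2) + 2)) - 5) - 8 = -43] -8 is outermost — add 8 both sides ⇒ sub: (5*((x - 2) + 2)) - 5 = -35.
Step 3. [(5*((x - 2) + 2)) - 5 = -35] common factor 5 (LHS and -35) — divide through. So factor: ((x - 2) + 2) - 1 = -7.
Step 4. [((x - 2) + 2) - 1 = -7] peel the -1: add 1 from each side ⇒ sub: (x - 2) + 2 = -6.
Step 5. [(x - 2) + 2 = -6] 2 comes off first (subtract 2) ⇒ sub: x - 2 = -8.
Step 6. [x - 2 = -8] the outer -2 inverts by adding 2 ⇒ sub: x = -6.

Answer: x ∈ {-6}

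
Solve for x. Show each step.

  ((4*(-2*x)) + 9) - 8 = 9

Step 1. [((4*(-2*x)) + 9) - 8 = 9] add 8: x sits inside (… - 8). So sub: (4*(-2*x)) + 9 = 17.
Step 2. [(4*(-2*x)) + 9 = 17] the outer +9 inverts by subtracting 9 ⇒ sub: 4*(-2*x) = 8.
Step 3. [4*(-2*x) = 8] LHS = 4·(…); ÷4 both sides. So div: -2*x = 2.
Step 4. [-2*x = 2] -2·(inner) — divide through by -2 ⇒ div: x = -1.

Answer: x ∈ {-1}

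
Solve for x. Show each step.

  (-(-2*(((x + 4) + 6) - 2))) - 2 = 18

Step 1. [(-(-2*(((x + 4) + 6) - 2))) - 2 = 18] 2 comes off first (add 2) ⇒ sub: -(-2*(((x + 4) + 6) - 2)) = 20.
Step 2. [-(-2*(((x + 4) + 6) - 2)) = 20] leading − — multiply by −1, so neg: -2*(((x + 4) + 6) - 2) = -20.
Step 3. [-2*(((x + 4) + 6) - 2) = -20] leading coefficient -2: divide by -2 ⇒ div: ((x + 4) + 6) - 2 = 10.
Step 4. [((x + 4) + 6) - 2 = 10] 2 comes off first (add 2), so sub: (x + 4) + 6 = 12.
Step 5. [(x + 4) + 6 = 12] subtract 6: x sits inside (… + 6). So sub: x + 4 = 6.
Step 6. [x + 4 = 6] 4 comes off first (subtract 4), so sub: x = 2.

Answer: x ∈ {2}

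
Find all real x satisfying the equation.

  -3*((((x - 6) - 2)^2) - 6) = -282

Step 1. [-3*((((x - 6) - 2)^2) - 6) = -282] leading coefficient -3: divide by -3, so div: (((x - 6) - 2)^2) - 6 = 94.
Step 2. [(((x - 6) - 2)^2) - 6 = 94] add 6: x sits inside (… - 6), so sub: ((x - 6) - 2)^2 = 100.
Step 3. [((x - 6) - 2)^2 = 100] √ both sides: 100 ≥ 0 gives two branches, so sqrt: (x - 6) - 2 = 10 or -10.
Step 4. [(x - 6) - 2 = 10 or -10] peel the -2: add 2 from each side, so sub: x - 6 = 12 or -8.
Step 5. [x - 6 = 12 or -8] 6 comes off first (add 6). So sub: x = 18 or -2.

Answer: x ∈ {-2, 18}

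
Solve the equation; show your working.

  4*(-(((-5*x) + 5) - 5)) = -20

Step 1. [4*(-(((-5*x) + 5) - 5)) = -20] 4·(inner) — divide through by 4. So div: -(((-5*x) + 5) - 5) = -5.
Step 2. [-(((-5*x) + 5) - 5) = -5] leading − — multiply by −1. So neg: ((-5*x) + 5) - 5 = 5.
Step 3. [((-5*x) + 5) - 5 = 5] peel the -5: add 5 from each side, so sub: (-5*x) + 5 = 10.
Step 4. [(-5*x) + 5 = 10] common factor -5 (LHS and 10) — divide through, so factor: x - 1 = -2.
Step 5. [x - 1 = -2] peel the -1: add 1 from each side. So sub: x = -1.

Answer: x ∈ {-1}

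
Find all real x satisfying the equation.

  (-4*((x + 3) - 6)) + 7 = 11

Step 1. [(-4*((x + 3) - 6)) + 7 = 11] the outer +7 inverts by subtracting 7. So sub: -4*((x + 3) - 6) = 4.
Step 2. [-4*((x + 3) - 6) = 4] divide by the outer -4, so div: (x + 3) - 6 = -1.
Step 3. [(x + 3) - 6 = -1] the outer -6 inverts by adding 6, so sub: x + 3 = 5.
Step 4. [x + 3 = 5] +3 is outermost — subtract 3 both sides. So sub: x = 2.

Answer: x ∈ {2}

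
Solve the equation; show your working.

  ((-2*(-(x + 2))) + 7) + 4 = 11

Step 1. [((-2*(-(x + 2))) + 7) + 4 = 11] +4 is outermost — subtract 4 both sides ⇒ sub: (-2*(-(x + 2))) + 7 = 7.
Step 2. [(-2*(-(x + 2))) + 7 = 7] peel the +7: subtract 7 from each side, so sub: -2*(-(x + 2)) = 0.
Step 3. [-2*(-(x + 2)) = 0] -2·(inner) — divide through by -2. So div: -(x + 2) = 0.
Step 4. [-(x + 2) = 0] flip signs both sides, so neg: x + 2 = 0.
Step 5. [x + 2 = 0] 2 comes off first (subtract 2). So sub: x = -2.

Answer: x ∈ {-2}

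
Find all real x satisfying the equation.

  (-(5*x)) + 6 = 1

Step 1. [(-(5*x)) + 6 = 1] subtract 6: x sits inside (… + 6), so sub: -(5*x) = -5.
Step 2. [-(5*x) = -5] leading − — multiply by −1 ⇒ neg: 5*x = 5.
Step 3. [5*x = 5] divide by the outer 5, so div: x = 1.

Answer: x ∈ {1}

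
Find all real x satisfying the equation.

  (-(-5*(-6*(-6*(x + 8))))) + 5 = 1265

Step 1. [(-(-5*(-6*(-6*(x + 8))))) + 5 = 1265] peel the +5: subtract 5 from each side. So sub: -(-5*(-6*(-6*(x + 8)))) = 1260.
Step 2. [-(-5*(-6*(-6*(x + 8)))) = 1260] flip signs both sides. So neg: -5*(-6*(-6*(x + 8))) = -1260.
Step 3. [-5*(-6*(-6*(x + 8))) = -1260] -5 out front; divide by -5 ⇒ div: -6*(-6*(x + 8)) = 252.
Step 4. [-6*(-6*(x + 8)) = 252] divide by the outer -6, so div: -6*(x + 8) = -42.
Step 5. [-6*(x + 8) = -42] leading coefficient -6: divide by -6 ⇒ div: x + 8 = 7.
Step 6. [x + 8 = 7] subtract 8: x sits inside (… + 8), so sub: x = -1.

Answer: x ∈ {-1}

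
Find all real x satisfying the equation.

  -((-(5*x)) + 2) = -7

Step 1. [-((-(5*x)) + 2) = -7] leading − — multiply by −1. So neg: (-(5*x)) + 2 = 7.
Step 2. [(-(5*x)) + 2 = 7] +2 is outermost — subtract 2 both sides ⇒ sub: -(5*x) = 5.
Step 3. [-(5*x) = 5] LHS negated; negate both sides ⇒ neg: 5*x = -5.
Step 4. [5*x = -5] 5 out front; divide by 5. So div: x = -1.

Answer: x ∈ {-1}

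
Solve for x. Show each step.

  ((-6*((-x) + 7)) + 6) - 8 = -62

Step 1. [((-6*((-x) + 7)) + 6) - 8 = -62] add 8: x sits inside (… - 8) ⇒ sub: (-6*((-x) + 7)) + 6 = -54.
Step 2. [(-6*((-x) + 7)) + 6 = -54] 6 comes off first (subtract 6), so sub: -6*((-x) + 7) = -60.
Step 3. [-6*((-x) + 7) = -60] -6 out front; divide by -6. So div: (-x) + 7 = 10.
Step 4. [(-x) + 7 = 10] subtract 7: x sits inside (… + 7) ⇒ sub: -x = 3.
Step 5. [-x = 3] flip signs both sides. So neg: x = -3.

Answer: x ∈ {-3}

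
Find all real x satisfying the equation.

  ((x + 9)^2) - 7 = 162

Step 1. [((x + 9)^2) - 7 = 162] 7 comes off first (add 7). So sub: (x + 9)^2 = 169.
Step 2. [(x + 9)^2 = 169] 169 ≥ 0, LHS is (·)² — take ±√ ⇒ sqrt: x + 9 = 13 or -13.
Step 3. [x + 9 = 13 or -13] +9 is outermost — subtract 9 both sides ⇒ sub: x = 4 or -22.

Answer: x ∈ {-22, 4}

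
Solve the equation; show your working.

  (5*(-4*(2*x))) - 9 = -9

Step 1. [(5*(-4*(2*x))) - 9 = -9] add 9: x sits inside (… - 9) ⇒ sub: 5*(-4*(2*x)) = 0.
Step 2. [5*(-4*(2*x)) = 0] leading coefficient 5: divide by 5. So div: -4*(2*x) = 0.
Step 3. [-4*(2*x) = 0] leading coefficient -4: divide by -4. So div: 2*x = 0.
Step 4. [2*x = 0] LHS = 2·(…); ÷2 both sides. So div: x = 0.

Answer: x ∈ {0}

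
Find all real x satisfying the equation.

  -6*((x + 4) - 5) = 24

Step 1. [-6*((x + 4) - 5) = 24] -6·(inner) — divide through by -6. So div: (x + 4) - 5 = -4.
Step 2. [(x + 4) - 5 = -4] peel the -5: add 5 from each side. So sub: x + 4 = 1.
Step 3. [x + 4 = 1] subtract 4: x sits inside (… + 4), so sub: x = -3.

Answer: x ∈ {-3}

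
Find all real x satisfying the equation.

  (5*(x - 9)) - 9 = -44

Step 1. [(5*(x - 9)) - 9 = -44] add 9: x sits inside (… - 9), so sub: 5*(x - 9) = -35.
Step 2. [5*(x - 9) = -35] LHS = 5·(…); ÷5 both sides ⇒ div: x - 9 = -7.
Step 3. [x - 9 = -7] the outer -9 inverts by adding 9 ⇒ sub: x = 2.

Answer: x ∈ {2}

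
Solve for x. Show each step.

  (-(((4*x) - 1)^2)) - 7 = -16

Step 1. [(-(((4*x) - 1)^2)) - 7 = -16] add 7: x sits inside (… - 7) ⇒ sub: -(((4*x) - 1)^2) = -9.
Step 2. [-(((4*x) - 1)^2) = -9] LHS negated; negate both sides. So neg: ((4*x) - 1)^2 = 9.
Step 3. [((4*x) - 1)^2 = 9] 9 ≥ 0, LHS is (·)² — take ±√, so sqrt: (4*x) - 1 = 3 or -3.
Step 4. [(4*x) - 1 = 3 or -3] -1 is outermost — add 1 both sides. So sub: 4*x = 4 or -2.
Step 5. [4*x = 4 or -2] divide by the outer 4, so div: x = 1 or -1/2.

Answer: x ∈ {-1/2, 1}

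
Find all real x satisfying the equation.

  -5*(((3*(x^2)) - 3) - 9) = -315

Step 1. [-5*(((3*(x^2)) - 3) - 9) = -315] -5·(inner) — divide through by -5 ⇒ div: ((3*(x^2)) - 3) - 9 = 63.
Step 2. [((3*(x^2)) - 3) - 9 = 63] 9 comes off first (add 9). So sub: (3*(x^2)) - 3 = 72.
Step 3. [(3*(x^2)) - 3 = 72] peel the -3: add 3 from each side ⇒ sub: 3*(x^2) = 75.
Step 4. [3*(x^2) = 75] divide by the outer 3, so div: x^2 = 25.
Step 5. [x^2 = 25] √ both sides: 25 ≥ 0 gives two branches. So sqrt: x = 5 or -5.

Answer: x ∈ {-5, 5}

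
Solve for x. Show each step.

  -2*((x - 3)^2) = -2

Step 1. [-2*((x - 3)^2) = -2] divide by the outer -2. So div: (x - 3)^2 = 1.
Step 2. [(x - 3)^2 = 1] LHS squared, RHS 1 ≥ 0: apply √ (±), so sqrt: x - 3 = 1 or -1.
Step 3. [x - 3 = 1 or -1] -3 is outermost — add 3 both sides, so sub: x = 4 or 2.

Answer: x ∈ {2, 4}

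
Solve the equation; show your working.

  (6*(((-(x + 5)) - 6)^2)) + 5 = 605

Step 1. [(6*(((-(x + 5)) - 6)^2)) + 5 = 605] subtract 5: x sits inside (… + 5), so sub: 6*(((-(x + 5)) - 6)^2) = 600.
Step 2. [6*(((-(x + 5)) - 6)^2) = 600] LHS = 6·(…); ÷6 both sides ⇒ div: ((-(x + 5)) - 6)^2 = 100.
Step 3. [((-(x + 5)) - 6)^2 = 100] LHS squared, RHS 100 ≥ 0: apply √ (±), so sqrt: (-(x + 5)) - 6 = 10 or -10.
Step 4. [(-(x + 5)) - 6 = 10 or -10] peel the -6: add 6 from each side. So sub: -(x + 5) = 16 or -4.
Step 5. [-(x + 5) = 16 or -4] LHS negated; negate both sides, so neg: x + 5 = -16 or 4.
Step 6. [x + 5 = -16 or 4] peel the +5: subtract 5 from each side, so sub: x = -21 or -1.

Answer: x ∈ {-21, -1}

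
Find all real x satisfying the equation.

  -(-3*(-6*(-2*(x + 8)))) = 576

Step 1. [-(-3*(-6*(-2*(x + 8)))) = 576] leading − — multiply by −1. So neg: -3*(-6*(-2*(x + 8))) = -576.
Step 2. [-3*(-6*(-2*(x + 8))) = -576] leading coefficient -3: divide by -3 ⇒ div: -6*(-2*(x + 8)) = 192.
Step 3. [-6*(-2*(x + 8)) = 192] -6·(inner) — divide through by -6 ⇒ div: -2*(x + 8) = -32.
Step 4. [-2*(x + 8) = -32] LHS = -2·(…); ÷-2 both sides ⇒ div: x + 8 = 16.
Step 5. [x + 8 = 16] the outer +8 inverts by subtracting 8. So sub: x = 8.

Answer: x ∈ {8}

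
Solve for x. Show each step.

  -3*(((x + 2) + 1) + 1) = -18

Step 1. [-3*(((x + 2) + 1) + 1) = -18] divide by the outer -3 ⇒ div: ((x + 2) + 1) + 1 = 6.
Step 2. [((x + 2) + 1) + 1 = 6] subtract 1: x sits inside (… + 1), so sub: (x + 2) + 1 = 5.
Step 3. [(x + 2) + 1 = 5] the outer +1 inverts by subtracting 1, so sub: x + 2 = 4.
Step 4. [x + 2 = 4] +2 is outermost — subtract 2 both sides. So sub: x = 2.

Answer: x ∈ {2}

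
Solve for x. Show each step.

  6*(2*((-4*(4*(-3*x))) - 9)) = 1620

Step 1. [6*(2*((-4*(4*(-3*x))) - 9)) = 1620] leading coefficient 6: divide by 6 ⇒ div: 2*((-4*(4*(-3*x))) - 9) = 270.
Step 2. [2*((-4*(4*(-3*x))) - 9) = 270] 2 out front; divide by 2, so div: (-4*(4*(-3*x))) - 9 = 135.
Step 3. [(-4*(4*(-3*x))) - 9 = 135] the outer -9 inverts by adding 9. So sub: -4*(4*(-3*x)) = 144.
Step 4. [-4*(4*(-3*x)) = 144] LHS = -4·(…); ÷-4 both sides, so div: 4*(-3*x) = -36.
Step 5. [4*(-3*x) = -36] divide by the outer 4. So div: -3*x = -9.
Step 6. [-3*x = -9] divide by the outer -3, so div: x = 3.

Answer: x ∈ {3}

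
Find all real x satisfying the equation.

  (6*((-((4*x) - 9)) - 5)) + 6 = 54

Step 1. [(6*((-((4*x) - 9)) - 5)) + 6 = 54] common factor 6 (LHS and 54) — divide through, so factor: ((-((4*x) - 9)) - 5) + 1 = 9.
Step 2. [((-((4*x) - 9)) - 5) + 1 = 9] the outer +1 inverts by subtracting 1. So sub: (-((4*x) - 9)) - 5 = 8.
Step 3. [(-((4*x) - 9)) - 5 = 8] 5 comes off first (add 5) ⇒ sub: -((4*x) - 9) = 13.
Step 4. [-((4*x) - 9) = 13] LHS negated; negate both sides ⇒ neg: (4*x) - 9 = -13.
Step 5. [(4*x) - 9 = -13] 9 comes off first (add 9), so sub: 4*x = -4.
Step 6. [4*x = -4] LHS = 4·(…); ÷4 both sides. So div: x = -1.

Answer: x ∈ {-1}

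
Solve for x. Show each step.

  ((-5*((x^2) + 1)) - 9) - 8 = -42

Step 1. [((-5*((x^2) + 1)) - 9) - 8 = -42] 8 comes off first (add 8) ⇒ sub: (-5*((x^2) + 1)) - 9 = -34.
Step 2. [(-5*((x^2) + 1)) - 9 = -34] -9 is outermost — add 9 both sides. So sub: -5*((x^2) + 1) = -25.
Step 3. [-5*((x^2) + 1) = -25] -5 out front; divide by -5. So div: (x^2) + 1 = 5.
Step 4. [(x^2) + 1 = 5] +1 is outermost — subtract 1 both sides ⇒ sub: x^2 = 4.
Step 5. [x^2 = 4] √ both sides: 4 ≥ 0 gives two branches, so sqrt: x = 2 or -2.

Answer: x ∈ {-2, 2}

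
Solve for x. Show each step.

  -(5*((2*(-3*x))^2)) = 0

Step 1. [-(5*((2*(-3*x))^2)) = 0] leading − — multiply by −1 ⇒ neg: 5*((2*(-3*x))^2) = 0.
Step 2. [5*((2*(-3*x))^2) = 0] 5·(inner) — divide through by 5, so div: (2*(-3*x))^2 = 0.
Step 3. [(2*(-3*x))^2 = 0] √ both sides: 0 ≥ 0 gives two branches. So sqrt: 2*(-3*x) = 0.
Step 4. [2*(-3*x) = 0] LHS = 2·(…); ÷2 both sides. So div: -3*x = 0.
Step 5. [-3*x = 0] divide by the outer -3 ⇒ div: x = 0.

Answer: x ∈ {0}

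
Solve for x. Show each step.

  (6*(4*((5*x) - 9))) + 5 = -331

Step 1. [(6*(4*((5*x) - 9))) + 5 = -331] subtract 5: x sits inside (… + 5). So sub: 6*(4*((5*x) - 9)) = -336.
Step 2. [6*(4*((5*x) - 9)) = -336] divide by the outer 6, so div: 4*((5*x) - 9) = -56.
Step 3. [4*((5*x) - 9) = -56] 4 out front; divide by 4 ⇒ div: (5*x) - 9 = -14.
Step 4. [(5*x) - 9 = -14] -9 is outermost — add 9 both sides. So sub: 5*x = -5.
Step 5. [5*x = -5] 5 out front; divide by 5, so div: x = -1.

Answer: x ∈ {-1}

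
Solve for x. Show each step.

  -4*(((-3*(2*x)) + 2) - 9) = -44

Step 1. [-4*(((-3*(2*x)) + 2) - 9) = -44] LHS = -4·(…); ÷-4 both sides. So div: ((-3*(2*x)) + 2) - 9 = 11.
Step 2. [((-3*(2*x)) + 2) - 9 = 11] 9 comes off first (add 9). So sub: (-3*(2*x)) + 2 = 20.
Step 3. [(-3*(2*x)) + 2 = 20] the outer +2 inverts by subtracting 2. So sub: -3*(2*x) = 18.
Step 4. [-3*(2*x) = 18] -3·(inner) — divide through by -3. So div: 2*x = -6.
Step 5. [2*x = -6] LHS = 2·(…); ÷2 both sides, so div: x = -3.

Answer: x ∈ {-3}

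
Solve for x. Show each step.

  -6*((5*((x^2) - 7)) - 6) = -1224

Step 1. [-6*((5*((x^2) - 7)) - 6) = -1224] -6·(inner) — divide through by -6, so div: (5*((x^2) - 7)) - 6 = 204.
Step 2. [(5*((x^2) - 7)) - 6 = 204] peel the -6: add 6 from each side, so sub: 5*((x^2) - 7) = 210.
Step 3. [5*((x^2) - 7) = 210] 5 out front; divide by 5. So div: (x^2) - 7 = 42.
Step 4. [(x^2) - 7 = 42] add 7: x sits inside (… - 7). So sub: x^2 = 49.
Step 5. [x^2 = 49] LHS squared, RHS 49 ≥ 0: apply √ (±). So sqrt: x = 7 or -7.

Answer: x ∈ {-7, 7}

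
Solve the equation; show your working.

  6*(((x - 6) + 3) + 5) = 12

Step 1. [6*(((x - 6) + 3) + 5) = 12] leading coefficient 6: divide by 6 ⇒ div: ((x - 6) + 3) + 5 = 2.
Step 2. [((x - 6) + 3) + 5 = 2] 5 comes off first (subtract 5). So sub: (x - 6) + 3 = -3.
Step 3. [(x - 6) + 3 = -3] +3 is outermost — subtract 3 both sides ⇒ sub: x - 6 = -6.
Step 4. [x - 6 = -6] peel the -6: add 6 from each side ⇒ sub: x = 0.

Answer: x ∈ {0}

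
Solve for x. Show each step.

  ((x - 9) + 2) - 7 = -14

Step 1. [((x - 9) + 2) - 7 = -14] peel the -7: add 7 from each side, so sub: (x - 9) + 2 = -7.
Step 2. [(x - 9) + 2 = -7] the outer +2 inverts by subtracting 2. So sub: x - 9 = -9.
Step 3. [x - 9 = -9] the outer -9 inverts by adding 9. So sub: x = 0.

Answer: x ∈ {0}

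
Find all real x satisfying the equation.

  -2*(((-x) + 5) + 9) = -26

Step 1. [-2*(((-x) + 5) + 9) = -26] divide by the outer -2, so div: ((-x) + 5) + 9 = 13.
Step 2. [((-x) + 5) + 9 = 13] the outer +9 inverts by subtracting 9 ⇒ sub: (-x) + 5 = 4.
Step 3. [(-x) + 5 = 4] 5 comes off first (subtract 5) ⇒ sub: -x = -1.
Step 4. [-x = -1] flip signs both sides ⇒ neg: x = 1.

Answer: x ∈ {1}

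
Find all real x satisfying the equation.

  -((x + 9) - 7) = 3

Step 1. [-((x + 9) - 7) = 3] leading − — multiply by −1 ⇒ neg: (x + 9) - 7 = -3.
Step 2. [(x + 9) - 7 = -3] 7 comes off first (add 7) ⇒ sub: x + 9 = 4.
Step 3. [x + 9 = 4] subtract 9: x sits inside (… + 9), so sub: x = -5.

Answer: x ∈ {-5}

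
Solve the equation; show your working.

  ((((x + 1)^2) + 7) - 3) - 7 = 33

Step 1. [((((x + 1)^2) + 7) - 3) - 7 = 33] peel the -7: add 7 from each side. So sub: (((x + 1)^2) + 7) - 3 = 40.
Step 2. [(((x + 1)^2) + 7) - 3 = 40] peel the -3: add 3 from each side. So sub: ((x + 1)^2) + 7 = 43.
Step 3. [((x + 1)^2) + 7 = 43] peel the +7: subtract 7 from each side, so sub: (x + 1)^2 = 36.
Step 4. [(x + 1)^2 = 36] √ both sides: 36 ≥ 0 gives two branches. So sqrt: x + 1 = 6 or -6.
Step 5. [x + 1 = 6 or -6] peel the +1: subtract 1 from each side ⇒ sub: x = 5 or -7.

Answer: x ∈ {-7, 5}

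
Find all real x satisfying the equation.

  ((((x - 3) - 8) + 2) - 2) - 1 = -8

Step 1. [((((x - 3) - 8) + 2) - 2) - 1 = -8] -1 is outermost — add 1 both sides, so sub: (((x - 3) - 8) + 2) - 2 = -7.
Step 2. [(((x - 3) - 8) + 2) - 2 = -7] add 2: x sits inside (… - 2). So sub: ((x - 3) - 8) + 2 = -5.
Step 3. [((x - 3) - 8) + 2 = -5] +2 is outermost — subtract 2 both sides, so sub: (x - 3) - 8 = -7.
Step 4. [(x - 3) - 8 = -7] the outer -8 inverts by adding 8. So sub: x - 3 = 1.
Step 5. [x - 3 = 1] 3 comes off first (add 3), so sub: x = 4.

Answer: x ∈ {4}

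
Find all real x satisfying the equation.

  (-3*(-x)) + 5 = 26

Step 1. [(-3*(-x)) + 5 = 26] peel the +5: subtract 5 from each side, so sub: -3*(-x) = 21.
Step 2. [-3*(-x) = 21] -3·(inner) — divide through by -3 ⇒ div: -x = -7.
Step 3. [-x = -7] flip signs both sides ⇒ neg: x = 7.

Answer: x ∈ {7}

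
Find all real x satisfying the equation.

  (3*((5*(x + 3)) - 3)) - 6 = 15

Step 1. [(3*((5*(x + 3)) - 3)) - 6 = 15] the outer -6 inverts by adding 6. So sub: 3*((5*(x + 3)) - 3) = 21.
Step 2. [3*((5*(x + 3)) - 3) = 21] 3·(inner) — divide through by 3. So div: (5*(x + 3)) - 3 = 7.
Step 3. [(5*(x + 3)) - 3 = 7] add 3: x sits inside (… - 3) ⇒ sub: 5*(x + 3) = 10.
Step 4. [5*(x + 3) = 10] 5·(inner) — divide through by 5 ⇒ div: x + 3 = 2.
Step 5. [x + 3 = 2] 3 comes off first (subtract 3) ⇒ sub: x = -1.

Answer: x ∈ {-1}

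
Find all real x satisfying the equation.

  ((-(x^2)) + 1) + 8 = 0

Step 1. [((-(x^2)) + 1) + 8 = 0] 8 comes off first (subtract 8) ⇒ sub: (-(x^2)) + 1 = -8.
Step 2. [(-(x^2)) + 1 = -8] subtract 1: x sits inside (… + 1) ⇒ sub: -(x^2) = -9.
Step 3. [-(x^2) = -9] flip signs both sides ⇒ neg: x^2 = 9.
Step 4. [x^2 = 9] LHS squared, RHS 9 ≥ 0: apply √ (±), so sqrt: x = 3 or -3.

Answer: x ∈ {-3, 3}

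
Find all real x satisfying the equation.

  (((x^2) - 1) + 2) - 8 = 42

Step 1. [(((x^2) - 1) + 2) - 8 = 42] -8 is outermost — add 8 both sides. So sub: ((x^2) - 1) + 2 = 50.
Step 2. [((x^2) - 1) + 2 = 50] +2 is outermost — subtract 2 both sides, so sub: (x^2) - 1 = 48.
Step 3. [(x^2) - 1 = 48] add 1: x sits inside (… - 1), so sub: x^2 = 49.
Step 4. [x^2 = 49] LHS squared, RHS 49 ≥ 0: apply √ (±). So sqrt: x = 7 or -7.

Answer: x ∈ {-7, 7}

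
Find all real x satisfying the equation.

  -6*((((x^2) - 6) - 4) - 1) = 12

Step 1. [-6*((((x^2) - 6) - 4) - 1) = 12] leading coefficient -6: divide by -6. So div: (((x^2) - 6) - 4) - 1 = -2.
Step 2. [(((x^2) - 6) - 4) - 1 = -2] peel the -1: add 1 from each side ⇒ sub: ((x^2) - 6) - 4 = -1.
Step 3. [((x^2) - 6) - 4 = -1] add 4: x sits inside (… - 4), so sub: (x^2) - 6 = 3.
Step 4. [(x^2) - 6 = 3] the outer -6 inverts by adding 6. So sub: x^2 = 9.
Step 5. [x^2 = 9] LHS squared, RHS 9 ≥ 0: apply √ (±) ⇒ sqrt: x = 3 or -3.

Answer: x ∈ {-3, 3}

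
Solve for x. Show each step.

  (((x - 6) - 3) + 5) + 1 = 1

Step 1. [(((x - 6) - 3) + 5) + 1 = 1] peel the +1: subtract 1 from each side, so sub: ((x - 6) - 3) + 5 = 0.
Step 2. [((x - 6) - 3) + 5 = 0] 5 comes off first (subtract 5), so sub: (x - 6) - 3 = -5.
Step 3. [(x - 6) - 3 = -5] peel the -3: add 3 from each side, so sub: x - 6 = -2.
Step 4. [x - 6 = -2] the outer -6 inverts by adding 6. So sub: x = 4.

Answer: x ∈ {4}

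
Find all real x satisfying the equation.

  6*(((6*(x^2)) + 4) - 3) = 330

Step 1. [6*(((6*(x^2)) + 4) - 3) = 330] divide by the outer 6 ⇒ div: ((6*(x^2)) + 4) - 3 = 55.
Step 2. [((6*(x^2)) + 4) - 3 = 55] peel the -3: add 3 from each side, so sub: (6*(x^2)) + 4 = 58.
Step 3. [(6*(x^2)) + 4 = 58] subtract 4: x sits inside (… + 4). So sub: 6*(x^2) = 54.
Step 4. [6*(x^2) = 54] 6·(inner) — divide through by 6 ⇒ div: x^2 = 9.
Step 5. [x^2 = 9] LHS squared, RHS 9 ≥ 0: apply √ (±). So sqrt: x = 3 or -3.

Answer: x ∈ {-3, 3}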